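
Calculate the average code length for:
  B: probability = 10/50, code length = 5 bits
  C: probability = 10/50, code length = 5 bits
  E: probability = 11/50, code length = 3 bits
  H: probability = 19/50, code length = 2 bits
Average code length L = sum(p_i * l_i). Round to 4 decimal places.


Weighted contributions p_i * l_i:
  B: (10/50) * 5 = 50/50
  C: (10/50) * 5 = 50/50
  E: (11/50) * 3 = 33/50
  H: (19/50) * 2 = 38/50
Sum = (50 + 50 + 33 + 38)/50 = 171/50

L = 171/50 = 3.4200 bits/symbol


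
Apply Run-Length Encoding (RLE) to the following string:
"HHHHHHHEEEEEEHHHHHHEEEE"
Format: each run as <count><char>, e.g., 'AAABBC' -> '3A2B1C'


Scanning runs left to right:
  i=0: run of 'H' x 7 -> '7H'
  i=7: run of 'E' x 6 -> '6E'
  i=13: run of 'H' x 6 -> '6H'
  i=19: run of 'E' x 4 -> '4E'

RLE = 7H6E6H4E


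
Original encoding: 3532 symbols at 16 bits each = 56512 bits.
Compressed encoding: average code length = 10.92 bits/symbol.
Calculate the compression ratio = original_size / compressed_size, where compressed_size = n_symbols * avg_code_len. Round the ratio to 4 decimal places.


original_size = n_symbols * orig_bits = 3532 * 16 = 56512 bits
compressed_size = n_symbols * avg_code_len = 3532 * 10.92 = 38569.44 bits
ratio = original_size / compressed_size = 56512 / 38569.44 = 1.4652

Compression ratio = 1.4652


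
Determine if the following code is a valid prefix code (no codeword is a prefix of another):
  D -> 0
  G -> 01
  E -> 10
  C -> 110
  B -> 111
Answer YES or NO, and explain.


Checking each pair (does one codeword prefix another?):
  D='0' vs G='01': prefix -- VIOLATION

NO -- this is NOT a valid prefix code. D (0) is a prefix of G (01).


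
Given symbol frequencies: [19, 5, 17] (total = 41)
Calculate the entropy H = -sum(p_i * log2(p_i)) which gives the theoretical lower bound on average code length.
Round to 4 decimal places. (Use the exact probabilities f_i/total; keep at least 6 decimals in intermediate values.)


Per-symbol terms -p_i * log2(p_i) with p_i = f_i/41:
  p = 19/41 = 0.463415: log2(p) = -1.109624, -p*log2(p) = 0.514216
  p = 5/41 = 0.121951: log2(p) = -3.035624, -p*log2(p) = 0.370198
  p = 17/41 = 0.414634: log2(p) = -1.270089, -p*log2(p) = 0.526622
H = 0.514216 + 0.370198 + 0.526622 = 1.411036

H = 1.411 bits/symbol


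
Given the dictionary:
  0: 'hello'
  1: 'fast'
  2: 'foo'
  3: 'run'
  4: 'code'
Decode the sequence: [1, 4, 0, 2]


Look up each index in the dictionary:
  1 -> 'fast'
  4 -> 'code'
  0 -> 'hello'
  2 -> 'foo'

Decoded: "fast code hello foo"


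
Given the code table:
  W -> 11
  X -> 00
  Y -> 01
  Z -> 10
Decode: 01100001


Decoding:
01 -> Y
10 -> Z
00 -> X
01 -> Y


Result: YZXY


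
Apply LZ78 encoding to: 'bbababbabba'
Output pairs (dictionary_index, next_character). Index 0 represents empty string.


LZ78 encoding steps:
Dictionary: {0: ''}
Step 1: w='' (idx 0), next='b' -> output (0, 'b'), add 'b' as idx 1
Step 2: w='b' (idx 1), next='a' -> output (1, 'a'), add 'ba' as idx 2
Step 3: w='ba' (idx 2), next='b' -> output (2, 'b'), add 'bab' as idx 3
Step 4: w='bab' (idx 3), next='b' -> output (3, 'b'), add 'babb' as idx 4
Step 5: w='' (idx 0), next='a' -> output (0, 'a'), add 'a' as idx 5


Encoded: [(0, 'b'), (1, 'a'), (2, 'b'), (3, 'b'), (0, 'a')]


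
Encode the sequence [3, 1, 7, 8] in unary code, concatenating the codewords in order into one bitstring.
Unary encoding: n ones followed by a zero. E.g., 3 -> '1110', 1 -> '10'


Encode each number as n ones followed by a terminating 0:
  3 -> 1110 (4 bits)
  1 -> 10 (2 bits)
  7 -> 11111110 (8 bits)
  8 -> 111111110 (9 bits)
Total length = 4 + 2 + 8 + 9 = 23 bits.

Unary([3, 1, 7, 8]) = 11101011111110111111110 (23 bits)


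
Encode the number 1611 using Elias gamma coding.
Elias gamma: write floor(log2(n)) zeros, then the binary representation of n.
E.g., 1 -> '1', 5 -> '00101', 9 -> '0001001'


num_bits = floor(log2(1611)) + 1 = 11
leading_zeros = num_bits - 1 = 10
binary(1611) = 11001001011

Elias gamma(1611) = '0000000000' + '11001001011' = 000000000011001001011 (21 bits)


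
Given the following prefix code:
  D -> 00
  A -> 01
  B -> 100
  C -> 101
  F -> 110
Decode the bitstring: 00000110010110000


Decoding step by step:
Bits 00 -> D
Bits 00 -> D
Bits 01 -> A
Bits 100 -> B
Bits 101 -> C
Bits 100 -> B
Bits 00 -> D


Decoded message: DDABCBD


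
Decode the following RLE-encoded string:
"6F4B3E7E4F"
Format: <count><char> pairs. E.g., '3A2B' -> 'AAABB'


Expanding each <count><char> pair:
  6F -> 'FFFFFF'
  4B -> 'BBBB'
  3E -> 'EEE'
  7E -> 'EEEEEEE'
  4F -> 'FFFF'

Decoded = FFFFFFBBBBEEEEEEEEEEFFFF


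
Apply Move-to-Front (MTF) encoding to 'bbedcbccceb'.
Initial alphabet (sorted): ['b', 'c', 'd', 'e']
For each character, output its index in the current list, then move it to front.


MTF encoding:
'b': index 0 in ['b', 'c', 'd', 'e'] -> ['b', 'c', 'd', 'e']
'b': index 0 in ['b', 'c', 'd', 'e'] -> ['b', 'c', 'd', 'e']
'e': index 3 in ['b', 'c', 'd', 'e'] -> ['e', 'b', 'c', 'd']
'd': index 3 in ['e', 'b', 'c', 'd'] -> ['d', 'e', 'b', 'c']
'c': index 3 in ['d', 'e', 'b', 'c'] -> ['c', 'd', 'e', 'b']
'b': index 3 in ['c', 'd', 'e', 'b'] -> ['b', 'c', 'd', 'e']
'c': index 1 in ['b', 'c', 'd', 'e'] -> ['c', 'b', 'd', 'e']
'c': index 0 in ['c', 'b', 'd', 'e'] -> ['c', 'b', 'd', 'e']
'c': index 0 in ['c', 'b', 'd', 'e'] -> ['c', 'b', 'd', 'e']
'e': index 3 in ['c', 'b', 'd', 'e'] -> ['e', 'c', 'b', 'd']
'b': index 2 in ['e', 'c', 'b', 'd'] -> ['b', 'e', 'c', 'd']


Output: [0, 0, 3, 3, 3, 3, 1, 0, 0, 3, 2]


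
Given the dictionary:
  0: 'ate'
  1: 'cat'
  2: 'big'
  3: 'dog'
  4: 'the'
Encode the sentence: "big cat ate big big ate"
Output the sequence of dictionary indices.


Look up each word in the dictionary:
  'big' -> 2
  'cat' -> 1
  'ate' -> 0
  'big' -> 2
  'big' -> 2
  'ate' -> 0

Encoded: [2, 1, 0, 2, 2, 0]


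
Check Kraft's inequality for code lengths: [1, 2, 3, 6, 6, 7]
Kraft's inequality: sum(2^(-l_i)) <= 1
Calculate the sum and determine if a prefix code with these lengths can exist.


Sum = 2^(-1) + 2^(-2) + 2^(-3) + 2^(-6) + 2^(-6) + 2^(-7)
    = 0.5 + 0.25 + 0.125 + 0.015625 + 0.015625 + 0.0078125
    = 117/128 = 0.9140625
Since 0.9140625 <= 1, Kraft's inequality IS satisfied.
A prefix code with these lengths CAN exist.

Kraft sum = 0.9140625. Satisfied.


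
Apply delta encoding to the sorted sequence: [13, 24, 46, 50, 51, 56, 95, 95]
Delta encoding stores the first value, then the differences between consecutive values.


First value: 13
Deltas:
  24 - 13 = 11
  46 - 24 = 22
  50 - 46 = 4
  51 - 50 = 1
  56 - 51 = 5
  95 - 56 = 39
  95 - 95 = 0


Delta encoded: [13, 11, 22, 4, 1, 5, 39, 0]


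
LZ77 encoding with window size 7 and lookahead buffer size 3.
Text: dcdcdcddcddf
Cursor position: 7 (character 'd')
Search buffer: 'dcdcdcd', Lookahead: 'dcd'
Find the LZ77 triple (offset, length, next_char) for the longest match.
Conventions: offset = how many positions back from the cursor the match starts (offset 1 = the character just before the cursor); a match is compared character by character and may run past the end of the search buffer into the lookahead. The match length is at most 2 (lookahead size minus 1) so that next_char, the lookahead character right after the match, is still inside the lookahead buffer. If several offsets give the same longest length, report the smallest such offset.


Try each offset into the search buffer:
  offset=1 (pos 6, char 'd'): match length 1
  offset=2 (pos 5, char 'c'): match length 0
  offset=3 (pos 4, char 'd'): match length 2
  offset=4 (pos 3, char 'c'): match length 0
  offset=5 (pos 2, char 'd'): match length 2
  offset=6 (pos 1, char 'c'): match length 0
  offset=7 (pos 0, char 'd'): match length 2
Longest match has length 2, found at offsets 3, 5, 7; take the smallest, offset 3.
next_char = character at position 7 + 2 = 9 -> 'd'

Best match: offset=3, length=2 (matching 'dc' starting at position 4)
LZ77 triple: (3, 2, 'd')


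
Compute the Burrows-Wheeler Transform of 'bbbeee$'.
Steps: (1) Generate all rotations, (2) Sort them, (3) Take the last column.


Rotations (sorted):
  0: $bbbeee -> last char: e
  1: bbbeee$ -> last char: $
  2: bbeee$b -> last char: b
  3: beee$bb -> last char: b
  4: e$bbbee -> last char: e
  5: ee$bbbe -> last char: e
  6: eee$bbb -> last char: b


BWT = e$bbeeb


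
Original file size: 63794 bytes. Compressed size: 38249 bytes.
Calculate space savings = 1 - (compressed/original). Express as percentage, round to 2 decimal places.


ratio = compressed/original = 38249/63794 = 0.59957
savings = 1 - ratio = 1 - 0.59957 = 0.40043
as a percentage: 0.40043 * 100 = 40.04%

Space savings = 1 - 38249/63794 = 40.04%


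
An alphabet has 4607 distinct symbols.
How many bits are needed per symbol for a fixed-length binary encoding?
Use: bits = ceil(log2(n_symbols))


log2(4607) = 12.1696
Bracket: 2^12 = 4096 < 4607 <= 2^13 = 8192
So ceil(log2(4607)) = 13

bits = ceil(log2(4607)) = ceil(12.1696) = 13 bits


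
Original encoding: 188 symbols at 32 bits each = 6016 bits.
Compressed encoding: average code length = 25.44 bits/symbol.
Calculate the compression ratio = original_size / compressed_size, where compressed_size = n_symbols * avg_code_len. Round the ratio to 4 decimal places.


original_size = n_symbols * orig_bits = 188 * 32 = 6016 bits
compressed_size = n_symbols * avg_code_len = 188 * 25.44 = 4782.72 bits
ratio = original_size / compressed_size = 6016 / 4782.72 = 1.2579

Compression ratio = 1.2579


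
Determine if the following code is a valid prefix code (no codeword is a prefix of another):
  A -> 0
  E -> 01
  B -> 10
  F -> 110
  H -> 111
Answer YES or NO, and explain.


Checking each pair (does one codeword prefix another?):
  A='0' vs E='01': prefix -- VIOLATION

NO -- this is NOT a valid prefix code. A (0) is a prefix of E (01).


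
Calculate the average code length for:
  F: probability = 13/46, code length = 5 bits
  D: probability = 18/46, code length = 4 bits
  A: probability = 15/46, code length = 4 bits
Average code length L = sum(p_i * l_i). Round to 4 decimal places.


Weighted contributions p_i * l_i:
  F: (13/46) * 5 = 65/46
  D: (18/46) * 4 = 72/46
  A: (15/46) * 4 = 60/46
Sum = (65 + 72 + 60)/46 = 197/46

L = 197/46 = 4.2826 bits/symbol


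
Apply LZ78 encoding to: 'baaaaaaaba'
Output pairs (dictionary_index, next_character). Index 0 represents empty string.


LZ78 encoding steps:
Dictionary: {0: ''}
Step 1: w='' (idx 0), next='b' -> output (0, 'b'), add 'b' as idx 1
Step 2: w='' (idx 0), next='a' -> output (0, 'a'), add 'a' as idx 2
Step 3: w='a' (idx 2), next='a' -> output (2, 'a'), add 'aa' as idx 3
Step 4: w='aa' (idx 3), next='a' -> output (3, 'a'), add 'aaa' as idx 4
Step 5: w='a' (idx 2), next='b' -> output (2, 'b'), add 'ab' as idx 5
Step 6: w='a' (idx 2), end of input -> output (2, '')


Encoded: [(0, 'b'), (0, 'a'), (2, 'a'), (3, 'a'), (2, 'b'), (2, '')]


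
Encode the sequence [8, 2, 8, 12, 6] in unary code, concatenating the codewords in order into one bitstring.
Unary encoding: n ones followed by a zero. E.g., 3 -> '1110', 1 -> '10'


Encode each number as n ones followed by a terminating 0:
  8 -> 111111110 (9 bits)
  2 -> 110 (3 bits)
  8 -> 111111110 (9 bits)
  12 -> 1111111111110 (13 bits)
  6 -> 1111110 (7 bits)
Total length = 9 + 3 + 9 + 13 + 7 = 41 bits.

Unary([8, 2, 8, 12, 6]) = 11111111011011111111011111111111101111110 (41 bits)


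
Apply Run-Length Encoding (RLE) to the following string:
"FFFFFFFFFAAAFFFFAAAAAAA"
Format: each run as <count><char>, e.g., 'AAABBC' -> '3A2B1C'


Scanning runs left to right:
  i=0: run of 'F' x 9 -> '9F'
  i=9: run of 'A' x 3 -> '3A'
  i=12: run of 'F' x 4 -> '4F'
  i=16: run of 'A' x 7 -> '7A'

RLE = 9F3A4F7A


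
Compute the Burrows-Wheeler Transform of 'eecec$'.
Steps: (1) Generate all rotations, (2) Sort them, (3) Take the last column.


Rotations (sorted):
  0: $eecec -> last char: c
  1: c$eece -> last char: e
  2: cec$ee -> last char: e
  3: ec$eec -> last char: c
  4: ecec$e -> last char: e
  5: eecec$ -> last char: $


BWT = ceece$


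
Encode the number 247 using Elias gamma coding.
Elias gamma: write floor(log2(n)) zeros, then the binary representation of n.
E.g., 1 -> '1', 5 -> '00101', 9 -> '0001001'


num_bits = floor(log2(247)) + 1 = 8
leading_zeros = num_bits - 1 = 7
binary(247) = 11110111

Elias gamma(247) = '0000000' + '11110111' = 000000011110111 (15 bits)


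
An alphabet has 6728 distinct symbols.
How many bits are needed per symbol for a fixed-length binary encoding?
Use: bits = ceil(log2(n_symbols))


log2(6728) = 12.716
Bracket: 2^12 = 4096 < 6728 <= 2^13 = 8192
So ceil(log2(6728)) = 13

bits = ceil(log2(6728)) = ceil(12.716) = 13 bits


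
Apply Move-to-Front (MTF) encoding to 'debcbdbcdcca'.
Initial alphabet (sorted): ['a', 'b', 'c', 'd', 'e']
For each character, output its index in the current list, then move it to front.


MTF encoding:
'd': index 3 in ['a', 'b', 'c', 'd', 'e'] -> ['d', 'a', 'b', 'c', 'e']
'e': index 4 in ['d', 'a', 'b', 'c', 'e'] -> ['e', 'd', 'a', 'b', 'c']
'b': index 3 in ['e', 'd', 'a', 'b', 'c'] -> ['b', 'e', 'd', 'a', 'c']
'c': index 4 in ['b', 'e', 'd', 'a', 'c'] -> ['c', 'b', 'e', 'd', 'a']
'b': index 1 in ['c', 'b', 'e', 'd', 'a'] -> ['b', 'c', 'e', 'd', 'a']
'd': index 3 in ['b', 'c', 'e', 'd', 'a'] -> ['d', 'b', 'c', 'e', 'a']
'b': index 1 in ['d', 'b', 'c', 'e', 'a'] -> ['b', 'd', 'c', 'e', 'a']
'c': index 2 in ['b', 'd', 'c', 'e', 'a'] -> ['c', 'b', 'd', 'e', 'a']
'd': index 2 in ['c', 'b', 'd', 'e', 'a'] -> ['d', 'c', 'b', 'e', 'a']
'c': index 1 in ['d', 'c', 'b', 'e', 'a'] -> ['c', 'd', 'b', 'e', 'a']
'c': index 0 in ['c', 'd', 'b', 'e', 'a'] -> ['c', 'd', 'b', 'e', 'a']
'a': index 4 in ['c', 'd', 'b', 'e', 'a'] -> ['a', 'c', 'd', 'b', 'e']


Output: [3, 4, 3, 4, 1, 3, 1, 2, 2, 1, 0, 4]


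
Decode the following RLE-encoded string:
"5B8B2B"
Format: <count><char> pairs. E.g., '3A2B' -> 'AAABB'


Expanding each <count><char> pair:
  5B -> 'BBBBB'
  8B -> 'BBBBBBBB'
  2B -> 'BB'

Decoded = BBBBBBBBBBBBBBB


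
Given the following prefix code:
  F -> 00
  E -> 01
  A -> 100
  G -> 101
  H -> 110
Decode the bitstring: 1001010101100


Decoding step by step:
Bits 100 -> A
Bits 101 -> G
Bits 01 -> E
Bits 01 -> E
Bits 100 -> A


Decoded message: AGEEA


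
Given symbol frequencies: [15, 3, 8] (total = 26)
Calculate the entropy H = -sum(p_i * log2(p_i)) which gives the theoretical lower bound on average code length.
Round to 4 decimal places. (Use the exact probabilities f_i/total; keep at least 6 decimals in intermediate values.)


Per-symbol terms -p_i * log2(p_i) with p_i = f_i/26:
  p = 15/26 = 0.576923: log2(p) = -0.793549, -p*log2(p) = 0.457817
  p = 3/26 = 0.115385: log2(p) = -3.115477, -p*log2(p) = 0.359478
  p = 8/26 = 0.307692: log2(p) = -1.700440, -p*log2(p) = 0.523212
H = 0.457817 + 0.359478 + 0.523212 = 1.340507

H = 1.3405 bits/symbol


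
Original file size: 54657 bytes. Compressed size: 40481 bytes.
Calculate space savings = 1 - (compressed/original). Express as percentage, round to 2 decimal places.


ratio = compressed/original = 40481/54657 = 0.740637
savings = 1 - ratio = 1 - 0.740637 = 0.259363
as a percentage: 0.259363 * 100 = 25.94%

Space savings = 1 - 40481/54657 = 25.94%


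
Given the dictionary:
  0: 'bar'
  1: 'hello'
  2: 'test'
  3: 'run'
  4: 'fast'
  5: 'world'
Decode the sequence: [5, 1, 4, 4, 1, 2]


Look up each index in the dictionary:
  5 -> 'world'
  1 -> 'hello'
  4 -> 'fast'
  4 -> 'fast'
  1 -> 'hello'
  2 -> 'test'

Decoded: "world hello fast fast hello test"


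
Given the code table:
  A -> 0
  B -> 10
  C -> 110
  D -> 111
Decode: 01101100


Decoding:
0 -> A
110 -> C
110 -> C
0 -> A


Result: ACCA


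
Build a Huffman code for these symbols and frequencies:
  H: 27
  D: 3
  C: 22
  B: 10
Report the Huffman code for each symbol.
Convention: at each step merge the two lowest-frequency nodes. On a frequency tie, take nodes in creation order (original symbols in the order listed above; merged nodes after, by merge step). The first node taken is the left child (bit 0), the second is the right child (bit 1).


Huffman tree construction:
Step 1: Merge D(3) + B(10) = 13
Step 2: Merge (D+B)(13) + C(22) = 35
Step 3: Merge H(27) + ((D+B)+C)(35) = 62
Read each symbol's code off the tree from the root (left child = 0, right child = 1).

Codes:
  H: 0 (length 1)
  D: 100 (length 3)
  C: 11 (length 2)
  B: 101 (length 3)
Average code length: 110/62 = 1.7742 bits/symbol


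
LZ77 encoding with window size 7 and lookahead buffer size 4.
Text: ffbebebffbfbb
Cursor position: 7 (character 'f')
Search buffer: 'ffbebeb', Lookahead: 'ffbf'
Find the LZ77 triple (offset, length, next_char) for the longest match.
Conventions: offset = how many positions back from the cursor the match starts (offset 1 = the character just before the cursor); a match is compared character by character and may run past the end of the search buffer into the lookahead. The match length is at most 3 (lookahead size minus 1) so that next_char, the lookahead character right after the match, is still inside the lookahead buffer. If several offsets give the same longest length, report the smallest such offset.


Try each offset into the search buffer:
  offset=1 (pos 6, char 'b'): match length 0
  offset=2 (pos 5, char 'e'): match length 0
  offset=3 (pos 4, char 'b'): match length 0
  offset=4 (pos 3, char 'e'): match length 0
  offset=5 (pos 2, char 'b'): match length 0
  offset=6 (pos 1, char 'f'): match length 1
  offset=7 (pos 0, char 'f'): match length 3
Longest match has length 3 at offset 7.
next_char = character at position 7 + 3 = 10 -> 'f'

Best match: offset=7, length=3 (matching 'ffb' starting at position 0)
LZ77 triple: (7, 3, 'f')


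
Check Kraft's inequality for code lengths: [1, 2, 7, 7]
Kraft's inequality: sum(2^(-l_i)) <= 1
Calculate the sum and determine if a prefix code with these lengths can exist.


Sum = 2^(-1) + 2^(-2) + 2^(-7) + 2^(-7)
    = 0.5 + 0.25 + 0.0078125 + 0.0078125
    = 98/128 = 0.765625
Since 0.765625 <= 1, Kraft's inequality IS satisfied.
A prefix code with these lengths CAN exist.

Kraft sum = 0.765625. Satisfied.


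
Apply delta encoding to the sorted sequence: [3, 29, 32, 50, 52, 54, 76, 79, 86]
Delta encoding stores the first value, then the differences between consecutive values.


First value: 3
Deltas:
  29 - 3 = 26
  32 - 29 = 3
  50 - 32 = 18
  52 - 50 = 2
  54 - 52 = 2
  76 - 54 = 22
  79 - 76 = 3
  86 - 79 = 7


Delta encoded: [3, 26, 3, 18, 2, 2, 22, 3, 7]


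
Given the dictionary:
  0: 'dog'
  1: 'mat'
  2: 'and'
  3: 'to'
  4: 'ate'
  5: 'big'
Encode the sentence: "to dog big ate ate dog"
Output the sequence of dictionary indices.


Look up each word in the dictionary:
  'to' -> 3
  'dog' -> 0
  'big' -> 5
  'ate' -> 4
  'ate' -> 4
  'dog' -> 0

Encoded: [3, 0, 5, 4, 4, 0]


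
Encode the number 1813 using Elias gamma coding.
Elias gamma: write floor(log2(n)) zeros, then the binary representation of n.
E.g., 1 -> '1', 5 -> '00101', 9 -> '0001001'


num_bits = floor(log2(1813)) + 1 = 11
leading_zeros = num_bits - 1 = 10
binary(1813) = 11100010101

Elias gamma(1813) = '0000000000' + '11100010101' = 000000000011100010101 (21 bits)


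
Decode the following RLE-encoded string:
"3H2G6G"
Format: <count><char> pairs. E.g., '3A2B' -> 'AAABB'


Expanding each <count><char> pair:
  3H -> 'HHH'
  2G -> 'GG'
  6G -> 'GGGGGG'

Decoded = HHHGGGGGGGG


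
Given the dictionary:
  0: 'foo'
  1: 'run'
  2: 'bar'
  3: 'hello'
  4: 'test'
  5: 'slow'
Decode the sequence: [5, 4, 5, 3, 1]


Look up each index in the dictionary:
  5 -> 'slow'
  4 -> 'test'
  5 -> 'slow'
  3 -> 'hello'
  1 -> 'run'

Decoded: "slow test slow hello run"


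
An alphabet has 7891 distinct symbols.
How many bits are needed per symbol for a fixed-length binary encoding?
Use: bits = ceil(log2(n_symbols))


log2(7891) = 12.946
Bracket: 2^12 = 4096 < 7891 <= 2^13 = 8192
So ceil(log2(7891)) = 13

bits = ceil(log2(7891)) = ceil(12.946) = 13 bits


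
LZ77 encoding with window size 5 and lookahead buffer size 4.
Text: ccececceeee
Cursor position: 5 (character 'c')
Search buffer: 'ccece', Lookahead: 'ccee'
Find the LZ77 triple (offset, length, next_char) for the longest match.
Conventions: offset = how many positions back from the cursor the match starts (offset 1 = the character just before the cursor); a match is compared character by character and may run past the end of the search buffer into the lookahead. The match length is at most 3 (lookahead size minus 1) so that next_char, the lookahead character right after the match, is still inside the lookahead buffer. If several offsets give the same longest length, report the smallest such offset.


Try each offset into the search buffer:
  offset=1 (pos 4, char 'e'): match length 0
  offset=2 (pos 3, char 'c'): match length 1
  offset=3 (pos 2, char 'e'): match length 0
  offset=4 (pos 1, char 'c'): match length 1
  offset=5 (pos 0, char 'c'): match length 3
Longest match has length 3 at offset 5.
next_char = character at position 5 + 3 = 8 -> 'e'

Best match: offset=5, length=3 (matching 'cce' starting at position 0)
LZ77 triple: (5, 3, 'e')


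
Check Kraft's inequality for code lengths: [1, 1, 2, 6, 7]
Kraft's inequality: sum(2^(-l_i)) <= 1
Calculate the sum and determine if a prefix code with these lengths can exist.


Sum = 2^(-1) + 2^(-1) + 2^(-2) + 2^(-6) + 2^(-7)
    = 0.5 + 0.5 + 0.25 + 0.015625 + 0.0078125
    = 163/128 = 1.2734375
Since 1.2734375 > 1, Kraft's inequality is NOT satisfied.
A prefix code with these lengths CANNOT exist.

Kraft sum = 1.2734375. Not satisfied.


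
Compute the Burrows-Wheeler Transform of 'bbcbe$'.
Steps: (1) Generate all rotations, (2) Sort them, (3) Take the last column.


Rotations (sorted):
  0: $bbcbe -> last char: e
  1: bbcbe$ -> last char: $
  2: bcbe$b -> last char: b
  3: be$bbc -> last char: c
  4: cbe$bb -> last char: b
  5: e$bbcb -> last char: b


BWT = e$bcbb


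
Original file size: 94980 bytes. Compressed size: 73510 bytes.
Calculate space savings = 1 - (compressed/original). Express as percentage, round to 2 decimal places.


ratio = compressed/original = 73510/94980 = 0.773952
savings = 1 - ratio = 1 - 0.773952 = 0.226048
as a percentage: 0.226048 * 100 = 22.6%

Space savings = 1 - 73510/94980 = 22.6%


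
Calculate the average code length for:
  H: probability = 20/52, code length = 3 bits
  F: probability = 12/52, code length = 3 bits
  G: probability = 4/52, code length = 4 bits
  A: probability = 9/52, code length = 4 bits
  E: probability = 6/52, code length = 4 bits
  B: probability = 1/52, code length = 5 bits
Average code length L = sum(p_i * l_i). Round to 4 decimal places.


Weighted contributions p_i * l_i:
  H: (20/52) * 3 = 60/52
  F: (12/52) * 3 = 36/52
  G: (4/52) * 4 = 16/52
  A: (9/52) * 4 = 36/52
  E: (6/52) * 4 = 24/52
  B: (1/52) * 5 = 5/52
Sum = (60 + 36 + 16 + 36 + 24 + 5)/52 = 177/52

L = 177/52 = 3.4038 bits/symbol


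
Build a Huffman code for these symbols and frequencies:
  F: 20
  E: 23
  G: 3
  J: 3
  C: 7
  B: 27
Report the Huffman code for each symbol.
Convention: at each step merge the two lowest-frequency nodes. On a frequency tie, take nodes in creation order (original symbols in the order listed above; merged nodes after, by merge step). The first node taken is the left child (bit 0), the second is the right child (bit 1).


Huffman tree construction:
Step 1: Merge G(3) + J(3) = 6
Step 2: Merge (G+J)(6) + C(7) = 13
Step 3: Merge ((G+J)+C)(13) + F(20) = 33
Step 4: Merge E(23) + B(27) = 50
Step 5: Merge (((G+J)+C)+F)(33) + (E+B)(50) = 83
Read each symbol's code off the tree from the root (left child = 0, right child = 1).

Codes:
  F: 01 (length 2)
  E: 10 (length 2)
  G: 0000 (length 4)
  J: 0001 (length 4)
  C: 001 (length 3)
  B: 11 (length 2)
Average code length: 185/83 = 2.2289 bits/symbol


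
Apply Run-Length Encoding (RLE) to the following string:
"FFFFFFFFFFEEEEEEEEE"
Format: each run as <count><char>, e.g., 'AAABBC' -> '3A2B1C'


Scanning runs left to right:
  i=0: run of 'F' x 10 -> '10F'
  i=10: run of 'E' x 9 -> '9E'

RLE = 10F9E


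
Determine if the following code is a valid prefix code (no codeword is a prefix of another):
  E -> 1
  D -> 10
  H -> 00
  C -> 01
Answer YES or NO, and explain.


Checking each pair (does one codeword prefix another?):
  E='1' vs D='10': prefix -- VIOLATION

NO -- this is NOT a valid prefix code. E (1) is a prefix of D (10).


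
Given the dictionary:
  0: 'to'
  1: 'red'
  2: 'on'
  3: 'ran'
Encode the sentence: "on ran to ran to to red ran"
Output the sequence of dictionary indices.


Look up each word in the dictionary:
  'on' -> 2
  'ran' -> 3
  'to' -> 0
  'ran' -> 3
  'to' -> 0
  'to' -> 0
  'red' -> 1
  'ran' -> 3

Encoded: [2, 3, 0, 3, 0, 0, 1, 3]


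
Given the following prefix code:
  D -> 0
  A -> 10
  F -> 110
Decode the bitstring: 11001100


Decoding step by step:
Bits 110 -> F
Bits 0 -> D
Bits 110 -> F
Bits 0 -> D


Decoded message: FDFD


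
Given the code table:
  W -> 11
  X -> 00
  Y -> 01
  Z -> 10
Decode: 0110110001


Decoding:
01 -> Y
10 -> Z
11 -> W
00 -> X
01 -> Y


Result: YZWXY


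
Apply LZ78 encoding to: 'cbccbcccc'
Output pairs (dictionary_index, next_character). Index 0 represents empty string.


LZ78 encoding steps:
Dictionary: {0: ''}
Step 1: w='' (idx 0), next='c' -> output (0, 'c'), add 'c' as idx 1
Step 2: w='' (idx 0), next='b' -> output (0, 'b'), add 'b' as idx 2
Step 3: w='c' (idx 1), next='c' -> output (1, 'c'), add 'cc' as idx 3
Step 4: w='b' (idx 2), next='c' -> output (2, 'c'), add 'bc' as idx 4
Step 5: w='cc' (idx 3), next='c' -> output (3, 'c'), add 'ccc' as idx 5


Encoded: [(0, 'c'), (0, 'b'), (1, 'c'), (2, 'c'), (3, 'c')]


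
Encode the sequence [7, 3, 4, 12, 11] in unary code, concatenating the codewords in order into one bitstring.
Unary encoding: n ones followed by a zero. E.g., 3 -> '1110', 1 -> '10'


Encode each number as n ones followed by a terminating 0:
  7 -> 11111110 (8 bits)
  3 -> 1110 (4 bits)
  4 -> 11110 (5 bits)
  12 -> 1111111111110 (13 bits)
  11 -> 111111111110 (12 bits)
Total length = 8 + 4 + 5 + 13 + 12 = 42 bits.

Unary([7, 3, 4, 12, 11]) = 111111101110111101111111111110111111111110 (42 bits)


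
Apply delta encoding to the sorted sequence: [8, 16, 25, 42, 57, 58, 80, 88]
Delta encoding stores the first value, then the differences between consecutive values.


First value: 8
Deltas:
  16 - 8 = 8
  25 - 16 = 9
  42 - 25 = 17
  57 - 42 = 15
  58 - 57 = 1
  80 - 58 = 22
  88 - 80 = 8


Delta encoded: [8, 8, 9, 17, 15, 1, 22, 8]


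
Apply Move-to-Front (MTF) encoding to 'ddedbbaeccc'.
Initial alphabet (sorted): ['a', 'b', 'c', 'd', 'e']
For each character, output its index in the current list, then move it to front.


MTF encoding:
'd': index 3 in ['a', 'b', 'c', 'd', 'e'] -> ['d', 'a', 'b', 'c', 'e']
'd': index 0 in ['d', 'a', 'b', 'c', 'e'] -> ['d', 'a', 'b', 'c', 'e']
'e': index 4 in ['d', 'a', 'b', 'c', 'e'] -> ['e', 'd', 'a', 'b', 'c']
'd': index 1 in ['e', 'd', 'a', 'b', 'c'] -> ['d', 'e', 'a', 'b', 'c']
'b': index 3 in ['d', 'e', 'a', 'b', 'c'] -> ['b', 'd', 'e', 'a', 'c']
'b': index 0 in ['b', 'd', 'e', 'a', 'c'] -> ['b', 'd', 'e', 'a', 'c']
'a': index 3 in ['b', 'd', 'e', 'a', 'c'] -> ['a', 'b', 'd', 'e', 'c']
'e': index 3 in ['a', 'b', 'd', 'e', 'c'] -> ['e', 'a', 'b', 'd', 'c']
'c': index 4 in ['e', 'a', 'b', 'd', 'c'] -> ['c', 'e', 'a', 'b', 'd']
'c': index 0 in ['c', 'e', 'a', 'b', 'd'] -> ['c', 'e', 'a', 'b', 'd']
'c': index 0 in ['c', 'e', 'a', 'b', 'd'] -> ['c', 'e', 'a', 'b', 'd']


Output: [3, 0, 4, 1, 3, 0, 3, 3, 4, 0, 0]


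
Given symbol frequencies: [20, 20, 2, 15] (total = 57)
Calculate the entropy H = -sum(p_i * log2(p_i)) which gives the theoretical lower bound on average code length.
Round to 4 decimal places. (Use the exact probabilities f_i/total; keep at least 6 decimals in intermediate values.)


Per-symbol terms -p_i * log2(p_i) with p_i = f_i/57:
  p = 20/57 = 0.350877: log2(p) = -1.510962, -p*log2(p) = 0.530162
  p = 20/57 = 0.350877: log2(p) = -1.510962, -p*log2(p) = 0.530162
  p = 2/57 = 0.035088: log2(p) = -4.832890, -p*log2(p) = 0.169575
  p = 15/57 = 0.263158: log2(p) = -1.925999, -p*log2(p) = 0.506842
H = 0.530162 + 0.530162 + 0.169575 + 0.506842 = 1.736741

H = 1.7367 bits/symbol


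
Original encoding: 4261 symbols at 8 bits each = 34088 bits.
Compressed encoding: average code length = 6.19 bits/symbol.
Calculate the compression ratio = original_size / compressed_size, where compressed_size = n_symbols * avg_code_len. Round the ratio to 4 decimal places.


original_size = n_symbols * orig_bits = 4261 * 8 = 34088 bits
compressed_size = n_symbols * avg_code_len = 4261 * 6.19 = 26375.59 bits
ratio = original_size / compressed_size = 34088 / 26375.59 = 1.2924

Compression ratio = 1.2924


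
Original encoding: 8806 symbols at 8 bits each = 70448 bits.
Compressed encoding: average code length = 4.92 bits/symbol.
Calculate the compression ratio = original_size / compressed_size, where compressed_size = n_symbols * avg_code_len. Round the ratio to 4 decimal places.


original_size = n_symbols * orig_bits = 8806 * 8 = 70448 bits
compressed_size = n_symbols * avg_code_len = 8806 * 4.92 = 43325.52 bits
ratio = original_size / compressed_size = 70448 / 43325.52 = 1.626

Compression ratio = 1.626


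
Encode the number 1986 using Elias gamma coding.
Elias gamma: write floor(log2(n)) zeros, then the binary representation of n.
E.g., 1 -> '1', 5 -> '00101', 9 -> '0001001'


num_bits = floor(log2(1986)) + 1 = 11
leading_zeros = num_bits - 1 = 10
binary(1986) = 11111000010

Elias gamma(1986) = '0000000000' + '11111000010' = 000000000011111000010 (21 bits)


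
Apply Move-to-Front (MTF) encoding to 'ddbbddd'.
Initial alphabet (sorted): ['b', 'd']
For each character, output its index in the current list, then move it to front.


MTF encoding:
'd': index 1 in ['b', 'd'] -> ['d', 'b']
'd': index 0 in ['d', 'b'] -> ['d', 'b']
'b': index 1 in ['d', 'b'] -> ['b', 'd']
'b': index 0 in ['b', 'd'] -> ['b', 'd']
'd': index 1 in ['b', 'd'] -> ['d', 'b']
'd': index 0 in ['d', 'b'] -> ['d', 'b']
'd': index 0 in ['d', 'b'] -> ['d', 'b']


Output: [1, 0, 1, 0, 1, 0, 0]


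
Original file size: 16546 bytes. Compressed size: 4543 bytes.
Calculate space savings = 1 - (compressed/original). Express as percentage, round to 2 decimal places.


ratio = compressed/original = 4543/16546 = 0.274568
savings = 1 - ratio = 1 - 0.274568 = 0.725432
as a percentage: 0.725432 * 100 = 72.54%

Space savings = 1 - 4543/16546 = 72.54%


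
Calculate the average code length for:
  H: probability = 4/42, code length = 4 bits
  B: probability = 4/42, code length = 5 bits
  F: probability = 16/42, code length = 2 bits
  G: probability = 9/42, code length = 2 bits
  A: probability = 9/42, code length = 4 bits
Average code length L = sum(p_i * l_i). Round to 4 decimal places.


Weighted contributions p_i * l_i:
  H: (4/42) * 4 = 16/42
  B: (4/42) * 5 = 20/42
  F: (16/42) * 2 = 32/42
  G: (9/42) * 2 = 18/42
  A: (9/42) * 4 = 36/42
Sum = (16 + 20 + 32 + 18 + 36)/42 = 122/42

L = 122/42 = 2.9048 bits/symbol


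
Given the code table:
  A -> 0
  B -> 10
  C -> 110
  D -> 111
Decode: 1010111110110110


Decoding:
10 -> B
10 -> B
111 -> D
110 -> C
110 -> C
110 -> C


Result: BBDCCC


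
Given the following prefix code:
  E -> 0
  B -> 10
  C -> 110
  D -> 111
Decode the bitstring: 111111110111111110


Decoding step by step:
Bits 111 -> D
Bits 111 -> D
Bits 110 -> C
Bits 111 -> D
Bits 111 -> D
Bits 110 -> C


Decoded message: DDCDDC


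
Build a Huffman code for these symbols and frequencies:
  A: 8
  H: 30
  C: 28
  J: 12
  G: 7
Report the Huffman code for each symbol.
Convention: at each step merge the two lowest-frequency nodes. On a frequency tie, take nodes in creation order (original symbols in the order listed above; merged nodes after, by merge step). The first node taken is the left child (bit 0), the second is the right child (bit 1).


Huffman tree construction:
Step 1: Merge G(7) + A(8) = 15
Step 2: Merge J(12) + (G+A)(15) = 27
Step 3: Merge (J+(G+A))(27) + C(28) = 55
Step 4: Merge H(30) + ((J+(G+A))+C)(55) = 85
Read each symbol's code off the tree from the root (left child = 0, right child = 1).

Codes:
  A: 1011 (length 4)
  H: 0 (length 1)
  C: 11 (length 2)
  J: 100 (length 3)
  G: 1010 (length 4)
Average code length: 182/85 = 2.1412 bits/symbol


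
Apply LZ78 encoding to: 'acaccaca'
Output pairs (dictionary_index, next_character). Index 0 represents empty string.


LZ78 encoding steps:
Dictionary: {0: ''}
Step 1: w='' (idx 0), next='a' -> output (0, 'a'), add 'a' as idx 1
Step 2: w='' (idx 0), next='c' -> output (0, 'c'), add 'c' as idx 2
Step 3: w='a' (idx 1), next='c' -> output (1, 'c'), add 'ac' as idx 3
Step 4: w='c' (idx 2), next='a' -> output (2, 'a'), add 'ca' as idx 4
Step 5: w='ca' (idx 4), end of input -> output (4, '')


Encoded: [(0, 'a'), (0, 'c'), (1, 'c'), (2, 'a'), (4, '')]


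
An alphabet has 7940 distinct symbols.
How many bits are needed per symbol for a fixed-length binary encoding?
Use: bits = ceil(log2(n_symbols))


log2(7940) = 12.9549
Bracket: 2^12 = 4096 < 7940 <= 2^13 = 8192
So ceil(log2(7940)) = 13

bits = ceil(log2(7940)) = ceil(12.9549) = 13 bits


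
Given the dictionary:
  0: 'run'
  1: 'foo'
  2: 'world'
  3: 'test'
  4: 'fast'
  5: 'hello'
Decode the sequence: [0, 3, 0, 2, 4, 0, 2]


Look up each index in the dictionary:
  0 -> 'run'
  3 -> 'test'
  0 -> 'run'
  2 -> 'world'
  4 -> 'fast'
  0 -> 'run'
  2 -> 'world'

Decoded: "run test run world fast run world"


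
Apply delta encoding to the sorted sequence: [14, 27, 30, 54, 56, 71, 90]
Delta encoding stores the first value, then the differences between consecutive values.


First value: 14
Deltas:
  27 - 14 = 13
  30 - 27 = 3
  54 - 30 = 24
  56 - 54 = 2
  71 - 56 = 15
  90 - 71 = 19


Delta encoded: [14, 13, 3, 24, 2, 15, 19]


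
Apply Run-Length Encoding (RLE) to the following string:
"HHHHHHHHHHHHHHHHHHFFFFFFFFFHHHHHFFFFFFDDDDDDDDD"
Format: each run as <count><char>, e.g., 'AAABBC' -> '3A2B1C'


Scanning runs left to right:
  i=0: run of 'H' x 18 -> '18H'
  i=18: run of 'F' x 9 -> '9F'
  i=27: run of 'H' x 5 -> '5H'
  i=32: run of 'F' x 6 -> '6F'
  i=38: run of 'D' x 9 -> '9D'

RLE = 18H9F5H6F9D


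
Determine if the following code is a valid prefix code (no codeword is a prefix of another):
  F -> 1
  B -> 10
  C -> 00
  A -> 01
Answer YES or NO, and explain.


Checking each pair (does one codeword prefix another?):
  F='1' vs B='10': prefix -- VIOLATION

NO -- this is NOT a valid prefix code. F (1) is a prefix of B (10).


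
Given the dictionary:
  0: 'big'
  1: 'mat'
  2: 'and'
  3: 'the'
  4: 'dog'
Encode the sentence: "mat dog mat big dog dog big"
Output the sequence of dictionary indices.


Look up each word in the dictionary:
  'mat' -> 1
  'dog' -> 4
  'mat' -> 1
  'big' -> 0
  'dog' -> 4
  'dog' -> 4
  'big' -> 0

Encoded: [1, 4, 1, 0, 4, 4, 0]


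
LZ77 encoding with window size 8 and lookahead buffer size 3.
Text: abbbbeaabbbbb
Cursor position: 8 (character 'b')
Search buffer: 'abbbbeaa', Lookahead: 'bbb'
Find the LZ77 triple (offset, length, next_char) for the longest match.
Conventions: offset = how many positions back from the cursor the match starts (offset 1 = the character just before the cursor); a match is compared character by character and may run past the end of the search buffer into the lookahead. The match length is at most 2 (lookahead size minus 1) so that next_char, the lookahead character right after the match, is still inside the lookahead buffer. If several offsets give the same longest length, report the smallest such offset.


Try each offset into the search buffer:
  offset=1 (pos 7, char 'a'): match length 0
  offset=2 (pos 6, char 'a'): match length 0
  offset=3 (pos 5, char 'e'): match length 0
  offset=4 (pos 4, char 'b'): match length 1
  offset=5 (pos 3, char 'b'): match length 2
  offset=6 (pos 2, char 'b'): match length 2
  offset=7 (pos 1, char 'b'): match length 2
  offset=8 (pos 0, char 'a'): match length 0
Longest match has length 2, found at offsets 5, 6, 7; take the smallest, offset 5.
next_char = character at position 8 + 2 = 10 -> 'b'

Best match: offset=5, length=2 (matching 'bb' starting at position 3)
LZ77 triple: (5, 2, 'b')


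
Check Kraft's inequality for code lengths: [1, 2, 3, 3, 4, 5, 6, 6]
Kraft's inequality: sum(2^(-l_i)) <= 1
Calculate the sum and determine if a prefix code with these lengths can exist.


Sum = 2^(-1) + 2^(-2) + 2^(-3) + 2^(-3) + 2^(-4) + 2^(-5) + 2^(-6) + 2^(-6)
    = 0.5 + 0.25 + 0.125 + 0.125 + 0.0625 + 0.03125 + 0.015625 + 0.015625
    = 72/64 = 1.125
Since 1.125 > 1, Kraft's inequality is NOT satisfied.
A prefix code with these lengths CANNOT exist.

Kraft sum = 1.125. Not satisfied.


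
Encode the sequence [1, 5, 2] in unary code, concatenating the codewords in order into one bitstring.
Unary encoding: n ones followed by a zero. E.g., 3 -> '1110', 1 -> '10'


Encode each number as n ones followed by a terminating 0:
  1 -> 10 (2 bits)
  5 -> 111110 (6 bits)
  2 -> 110 (3 bits)
Total length = 2 + 6 + 3 = 11 bits.

Unary([1, 5, 2]) = 10111110110 (11 bits)


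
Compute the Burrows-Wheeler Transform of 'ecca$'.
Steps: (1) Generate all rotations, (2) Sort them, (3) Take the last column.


Rotations (sorted):
  0: $ecca -> last char: a
  1: a$ecc -> last char: c
  2: ca$ec -> last char: c
  3: cca$e -> last char: e
  4: ecca$ -> last char: $


BWT = acce$


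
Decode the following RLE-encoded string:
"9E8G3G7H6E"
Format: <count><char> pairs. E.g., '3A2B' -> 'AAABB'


Expanding each <count><char> pair:
  9E -> 'EEEEEEEEE'
  8G -> 'GGGGGGGG'
  3G -> 'GGG'
  7H -> 'HHHHHHH'
  6E -> 'EEEEEE'

Decoded = EEEEEEEEEGGGGGGGGGGGHHHHHHHEEEEEE


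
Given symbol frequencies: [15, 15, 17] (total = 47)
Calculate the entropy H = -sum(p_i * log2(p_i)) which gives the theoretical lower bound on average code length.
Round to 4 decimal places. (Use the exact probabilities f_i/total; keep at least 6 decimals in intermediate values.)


Per-symbol terms -p_i * log2(p_i) with p_i = f_i/47:
  p = 15/47 = 0.319149: log2(p) = -1.647698, -p*log2(p) = 0.525861
  p = 15/47 = 0.319149: log2(p) = -1.647698, -p*log2(p) = 0.525861
  p = 17/47 = 0.361702: log2(p) = -1.467126, -p*log2(p) = 0.530663
H = 0.525861 + 0.525861 + 0.530663 = 1.582385

H = 1.5824 bits/symbol


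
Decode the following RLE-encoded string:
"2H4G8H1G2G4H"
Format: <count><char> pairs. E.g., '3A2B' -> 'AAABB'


Expanding each <count><char> pair:
  2H -> 'HH'
  4G -> 'GGGG'
  8H -> 'HHHHHHHH'
  1G -> 'G'
  2G -> 'GG'
  4H -> 'HHHH'

Decoded = HHGGGGHHHHHHHHGGGHHHH


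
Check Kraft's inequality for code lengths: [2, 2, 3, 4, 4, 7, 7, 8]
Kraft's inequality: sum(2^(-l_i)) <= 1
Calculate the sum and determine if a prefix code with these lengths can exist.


Sum = 2^(-2) + 2^(-2) + 2^(-3) + 2^(-4) + 2^(-4) + 2^(-7) + 2^(-7) + 2^(-8)
    = 0.25 + 0.25 + 0.125 + 0.0625 + 0.0625 + 0.0078125 + 0.0078125 + 0.00390625
    = 197/256 = 0.76953125
Since 0.76953125 <= 1, Kraft's inequality IS satisfied.
A prefix code with these lengths CAN exist.

Kraft sum = 0.76953125. Satisfied.


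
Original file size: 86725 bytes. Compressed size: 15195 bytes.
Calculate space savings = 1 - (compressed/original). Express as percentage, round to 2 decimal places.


ratio = compressed/original = 15195/86725 = 0.175209
savings = 1 - ratio = 1 - 0.175209 = 0.824791
as a percentage: 0.824791 * 100 = 82.48%

Space savings = 1 - 15195/86725 = 82.48%


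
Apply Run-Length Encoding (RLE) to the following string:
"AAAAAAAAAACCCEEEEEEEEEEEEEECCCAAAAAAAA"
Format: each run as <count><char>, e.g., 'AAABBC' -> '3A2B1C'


Scanning runs left to right:
  i=0: run of 'A' x 10 -> '10A'
  i=10: run of 'C' x 3 -> '3C'
  i=13: run of 'E' x 14 -> '14E'
  i=27: run of 'C' x 3 -> '3C'
  i=30: run of 'A' x 8 -> '8A'

RLE = 10A3C14E3C8A
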